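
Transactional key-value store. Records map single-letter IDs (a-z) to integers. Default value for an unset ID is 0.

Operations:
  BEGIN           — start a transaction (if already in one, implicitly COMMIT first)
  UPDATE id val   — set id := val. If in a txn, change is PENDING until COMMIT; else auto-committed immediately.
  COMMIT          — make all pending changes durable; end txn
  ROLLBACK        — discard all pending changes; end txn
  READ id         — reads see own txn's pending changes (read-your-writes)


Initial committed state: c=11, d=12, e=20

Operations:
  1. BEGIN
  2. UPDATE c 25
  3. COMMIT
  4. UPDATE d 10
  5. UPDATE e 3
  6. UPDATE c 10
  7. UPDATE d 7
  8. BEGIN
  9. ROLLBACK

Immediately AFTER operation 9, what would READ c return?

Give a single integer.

Answer: 10

Derivation:
Initial committed: {c=11, d=12, e=20}
Op 1: BEGIN: in_txn=True, pending={}
Op 2: UPDATE c=25 (pending; pending now {c=25})
Op 3: COMMIT: merged ['c'] into committed; committed now {c=25, d=12, e=20}
Op 4: UPDATE d=10 (auto-commit; committed d=10)
Op 5: UPDATE e=3 (auto-commit; committed e=3)
Op 6: UPDATE c=10 (auto-commit; committed c=10)
Op 7: UPDATE d=7 (auto-commit; committed d=7)
Op 8: BEGIN: in_txn=True, pending={}
Op 9: ROLLBACK: discarded pending []; in_txn=False
After op 9: visible(c) = 10 (pending={}, committed={c=10, d=7, e=3})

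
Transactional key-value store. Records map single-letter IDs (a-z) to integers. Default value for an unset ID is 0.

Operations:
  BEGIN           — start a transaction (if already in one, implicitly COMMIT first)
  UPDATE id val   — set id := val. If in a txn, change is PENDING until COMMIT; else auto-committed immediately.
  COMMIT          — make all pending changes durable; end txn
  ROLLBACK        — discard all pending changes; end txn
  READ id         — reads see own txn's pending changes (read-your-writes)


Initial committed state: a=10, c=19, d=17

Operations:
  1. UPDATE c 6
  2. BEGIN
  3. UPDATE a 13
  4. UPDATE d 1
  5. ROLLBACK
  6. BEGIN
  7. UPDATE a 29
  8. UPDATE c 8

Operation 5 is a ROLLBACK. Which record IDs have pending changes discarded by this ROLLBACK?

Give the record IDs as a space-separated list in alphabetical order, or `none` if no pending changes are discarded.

Answer: a d

Derivation:
Initial committed: {a=10, c=19, d=17}
Op 1: UPDATE c=6 (auto-commit; committed c=6)
Op 2: BEGIN: in_txn=True, pending={}
Op 3: UPDATE a=13 (pending; pending now {a=13})
Op 4: UPDATE d=1 (pending; pending now {a=13, d=1})
Op 5: ROLLBACK: discarded pending ['a', 'd']; in_txn=False
Op 6: BEGIN: in_txn=True, pending={}
Op 7: UPDATE a=29 (pending; pending now {a=29})
Op 8: UPDATE c=8 (pending; pending now {a=29, c=8})
ROLLBACK at op 5 discards: ['a', 'd']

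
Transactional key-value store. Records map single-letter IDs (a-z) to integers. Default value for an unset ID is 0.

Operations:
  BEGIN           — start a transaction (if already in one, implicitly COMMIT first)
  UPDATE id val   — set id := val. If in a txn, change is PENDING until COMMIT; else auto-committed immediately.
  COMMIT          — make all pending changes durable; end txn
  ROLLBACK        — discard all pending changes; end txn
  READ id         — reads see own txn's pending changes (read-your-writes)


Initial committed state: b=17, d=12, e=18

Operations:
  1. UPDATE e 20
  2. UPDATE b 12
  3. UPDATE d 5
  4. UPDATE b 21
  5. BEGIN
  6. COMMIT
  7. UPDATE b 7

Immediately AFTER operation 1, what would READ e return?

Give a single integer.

Initial committed: {b=17, d=12, e=18}
Op 1: UPDATE e=20 (auto-commit; committed e=20)
After op 1: visible(e) = 20 (pending={}, committed={b=17, d=12, e=20})

Answer: 20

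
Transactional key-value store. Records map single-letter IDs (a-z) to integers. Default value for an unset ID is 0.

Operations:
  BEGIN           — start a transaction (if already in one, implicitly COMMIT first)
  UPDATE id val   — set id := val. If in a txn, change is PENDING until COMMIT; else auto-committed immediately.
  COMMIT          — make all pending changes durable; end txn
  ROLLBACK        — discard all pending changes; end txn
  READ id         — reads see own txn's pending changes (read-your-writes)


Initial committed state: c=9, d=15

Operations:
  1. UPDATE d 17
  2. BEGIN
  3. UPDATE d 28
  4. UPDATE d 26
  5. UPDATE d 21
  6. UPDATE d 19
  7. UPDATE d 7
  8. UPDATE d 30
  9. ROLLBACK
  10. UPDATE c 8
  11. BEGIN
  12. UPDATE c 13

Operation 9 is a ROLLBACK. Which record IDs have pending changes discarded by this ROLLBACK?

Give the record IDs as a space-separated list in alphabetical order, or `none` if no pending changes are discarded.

Answer: d

Derivation:
Initial committed: {c=9, d=15}
Op 1: UPDATE d=17 (auto-commit; committed d=17)
Op 2: BEGIN: in_txn=True, pending={}
Op 3: UPDATE d=28 (pending; pending now {d=28})
Op 4: UPDATE d=26 (pending; pending now {d=26})
Op 5: UPDATE d=21 (pending; pending now {d=21})
Op 6: UPDATE d=19 (pending; pending now {d=19})
Op 7: UPDATE d=7 (pending; pending now {d=7})
Op 8: UPDATE d=30 (pending; pending now {d=30})
Op 9: ROLLBACK: discarded pending ['d']; in_txn=False
Op 10: UPDATE c=8 (auto-commit; committed c=8)
Op 11: BEGIN: in_txn=True, pending={}
Op 12: UPDATE c=13 (pending; pending now {c=13})
ROLLBACK at op 9 discards: ['d']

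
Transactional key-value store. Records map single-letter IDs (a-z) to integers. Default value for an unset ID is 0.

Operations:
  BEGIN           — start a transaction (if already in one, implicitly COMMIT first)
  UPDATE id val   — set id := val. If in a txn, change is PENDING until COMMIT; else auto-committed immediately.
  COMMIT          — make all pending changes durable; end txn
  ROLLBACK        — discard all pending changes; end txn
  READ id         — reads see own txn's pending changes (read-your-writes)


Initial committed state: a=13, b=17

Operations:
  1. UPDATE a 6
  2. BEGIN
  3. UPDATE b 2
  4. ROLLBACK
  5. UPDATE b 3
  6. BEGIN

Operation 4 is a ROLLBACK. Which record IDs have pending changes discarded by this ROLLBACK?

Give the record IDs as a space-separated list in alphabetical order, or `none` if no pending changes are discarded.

Initial committed: {a=13, b=17}
Op 1: UPDATE a=6 (auto-commit; committed a=6)
Op 2: BEGIN: in_txn=True, pending={}
Op 3: UPDATE b=2 (pending; pending now {b=2})
Op 4: ROLLBACK: discarded pending ['b']; in_txn=False
Op 5: UPDATE b=3 (auto-commit; committed b=3)
Op 6: BEGIN: in_txn=True, pending={}
ROLLBACK at op 4 discards: ['b']

Answer: b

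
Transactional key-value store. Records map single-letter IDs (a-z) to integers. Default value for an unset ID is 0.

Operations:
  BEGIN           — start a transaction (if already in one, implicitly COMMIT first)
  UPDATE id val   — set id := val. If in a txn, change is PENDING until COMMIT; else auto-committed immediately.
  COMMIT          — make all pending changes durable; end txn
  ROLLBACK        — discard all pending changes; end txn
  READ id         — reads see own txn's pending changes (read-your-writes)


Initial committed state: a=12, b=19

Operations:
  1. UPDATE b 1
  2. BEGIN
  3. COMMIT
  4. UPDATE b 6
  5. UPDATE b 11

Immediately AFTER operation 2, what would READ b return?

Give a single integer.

Answer: 1

Derivation:
Initial committed: {a=12, b=19}
Op 1: UPDATE b=1 (auto-commit; committed b=1)
Op 2: BEGIN: in_txn=True, pending={}
After op 2: visible(b) = 1 (pending={}, committed={a=12, b=1})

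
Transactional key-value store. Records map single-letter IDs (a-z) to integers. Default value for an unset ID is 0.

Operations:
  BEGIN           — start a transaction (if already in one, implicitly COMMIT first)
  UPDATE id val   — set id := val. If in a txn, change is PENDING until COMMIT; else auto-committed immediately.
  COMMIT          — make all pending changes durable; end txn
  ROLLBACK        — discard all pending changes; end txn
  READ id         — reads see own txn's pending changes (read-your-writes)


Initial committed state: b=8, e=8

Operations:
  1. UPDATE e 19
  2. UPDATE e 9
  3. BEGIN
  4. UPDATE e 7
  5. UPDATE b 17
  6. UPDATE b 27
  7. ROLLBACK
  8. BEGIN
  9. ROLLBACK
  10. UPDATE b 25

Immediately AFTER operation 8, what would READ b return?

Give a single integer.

Initial committed: {b=8, e=8}
Op 1: UPDATE e=19 (auto-commit; committed e=19)
Op 2: UPDATE e=9 (auto-commit; committed e=9)
Op 3: BEGIN: in_txn=True, pending={}
Op 4: UPDATE e=7 (pending; pending now {e=7})
Op 5: UPDATE b=17 (pending; pending now {b=17, e=7})
Op 6: UPDATE b=27 (pending; pending now {b=27, e=7})
Op 7: ROLLBACK: discarded pending ['b', 'e']; in_txn=False
Op 8: BEGIN: in_txn=True, pending={}
After op 8: visible(b) = 8 (pending={}, committed={b=8, e=9})

Answer: 8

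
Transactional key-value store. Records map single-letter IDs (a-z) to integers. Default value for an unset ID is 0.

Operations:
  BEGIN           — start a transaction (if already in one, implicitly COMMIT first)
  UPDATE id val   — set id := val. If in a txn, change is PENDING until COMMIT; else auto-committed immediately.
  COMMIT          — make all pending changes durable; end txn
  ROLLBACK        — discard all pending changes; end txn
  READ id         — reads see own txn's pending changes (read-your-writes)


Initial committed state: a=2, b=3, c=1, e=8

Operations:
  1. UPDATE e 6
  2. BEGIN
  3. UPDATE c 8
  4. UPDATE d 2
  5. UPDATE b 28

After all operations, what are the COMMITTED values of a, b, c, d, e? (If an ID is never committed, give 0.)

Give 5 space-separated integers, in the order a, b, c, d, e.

Answer: 2 3 1 0 6

Derivation:
Initial committed: {a=2, b=3, c=1, e=8}
Op 1: UPDATE e=6 (auto-commit; committed e=6)
Op 2: BEGIN: in_txn=True, pending={}
Op 3: UPDATE c=8 (pending; pending now {c=8})
Op 4: UPDATE d=2 (pending; pending now {c=8, d=2})
Op 5: UPDATE b=28 (pending; pending now {b=28, c=8, d=2})
Final committed: {a=2, b=3, c=1, e=6}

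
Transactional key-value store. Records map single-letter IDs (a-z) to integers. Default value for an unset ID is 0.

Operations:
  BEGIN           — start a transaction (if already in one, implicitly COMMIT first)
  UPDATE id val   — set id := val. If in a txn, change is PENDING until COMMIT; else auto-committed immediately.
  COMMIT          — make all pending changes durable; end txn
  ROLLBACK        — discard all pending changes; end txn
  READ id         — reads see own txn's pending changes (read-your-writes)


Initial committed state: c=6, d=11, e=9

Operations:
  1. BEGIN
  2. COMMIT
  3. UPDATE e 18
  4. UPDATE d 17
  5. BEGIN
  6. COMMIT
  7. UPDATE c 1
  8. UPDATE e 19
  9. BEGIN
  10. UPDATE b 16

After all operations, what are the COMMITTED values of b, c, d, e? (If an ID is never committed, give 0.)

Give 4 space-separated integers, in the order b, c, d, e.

Answer: 0 1 17 19

Derivation:
Initial committed: {c=6, d=11, e=9}
Op 1: BEGIN: in_txn=True, pending={}
Op 2: COMMIT: merged [] into committed; committed now {c=6, d=11, e=9}
Op 3: UPDATE e=18 (auto-commit; committed e=18)
Op 4: UPDATE d=17 (auto-commit; committed d=17)
Op 5: BEGIN: in_txn=True, pending={}
Op 6: COMMIT: merged [] into committed; committed now {c=6, d=17, e=18}
Op 7: UPDATE c=1 (auto-commit; committed c=1)
Op 8: UPDATE e=19 (auto-commit; committed e=19)
Op 9: BEGIN: in_txn=True, pending={}
Op 10: UPDATE b=16 (pending; pending now {b=16})
Final committed: {c=1, d=17, e=19}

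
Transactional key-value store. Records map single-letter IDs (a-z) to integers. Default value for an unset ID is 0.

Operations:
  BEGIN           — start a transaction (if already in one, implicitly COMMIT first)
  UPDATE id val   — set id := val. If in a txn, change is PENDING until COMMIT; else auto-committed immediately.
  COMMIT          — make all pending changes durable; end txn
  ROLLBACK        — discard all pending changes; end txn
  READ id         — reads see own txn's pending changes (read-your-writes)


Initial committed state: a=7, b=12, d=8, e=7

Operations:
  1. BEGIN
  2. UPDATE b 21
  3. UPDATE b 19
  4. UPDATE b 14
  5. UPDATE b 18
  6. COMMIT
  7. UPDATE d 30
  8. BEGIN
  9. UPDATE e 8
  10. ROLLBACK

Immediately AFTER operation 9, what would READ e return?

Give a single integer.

Initial committed: {a=7, b=12, d=8, e=7}
Op 1: BEGIN: in_txn=True, pending={}
Op 2: UPDATE b=21 (pending; pending now {b=21})
Op 3: UPDATE b=19 (pending; pending now {b=19})
Op 4: UPDATE b=14 (pending; pending now {b=14})
Op 5: UPDATE b=18 (pending; pending now {b=18})
Op 6: COMMIT: merged ['b'] into committed; committed now {a=7, b=18, d=8, e=7}
Op 7: UPDATE d=30 (auto-commit; committed d=30)
Op 8: BEGIN: in_txn=True, pending={}
Op 9: UPDATE e=8 (pending; pending now {e=8})
After op 9: visible(e) = 8 (pending={e=8}, committed={a=7, b=18, d=30, e=7})

Answer: 8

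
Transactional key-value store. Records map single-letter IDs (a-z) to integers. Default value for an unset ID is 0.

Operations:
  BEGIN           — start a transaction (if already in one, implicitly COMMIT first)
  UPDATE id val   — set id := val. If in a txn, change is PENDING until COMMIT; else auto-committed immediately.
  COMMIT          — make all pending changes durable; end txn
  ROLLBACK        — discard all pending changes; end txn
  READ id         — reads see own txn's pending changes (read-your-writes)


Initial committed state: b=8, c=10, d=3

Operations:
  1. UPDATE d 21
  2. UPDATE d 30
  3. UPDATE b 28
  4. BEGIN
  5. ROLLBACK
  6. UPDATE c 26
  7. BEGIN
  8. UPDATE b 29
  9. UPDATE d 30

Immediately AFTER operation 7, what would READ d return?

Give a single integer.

Initial committed: {b=8, c=10, d=3}
Op 1: UPDATE d=21 (auto-commit; committed d=21)
Op 2: UPDATE d=30 (auto-commit; committed d=30)
Op 3: UPDATE b=28 (auto-commit; committed b=28)
Op 4: BEGIN: in_txn=True, pending={}
Op 5: ROLLBACK: discarded pending []; in_txn=False
Op 6: UPDATE c=26 (auto-commit; committed c=26)
Op 7: BEGIN: in_txn=True, pending={}
After op 7: visible(d) = 30 (pending={}, committed={b=28, c=26, d=30})

Answer: 30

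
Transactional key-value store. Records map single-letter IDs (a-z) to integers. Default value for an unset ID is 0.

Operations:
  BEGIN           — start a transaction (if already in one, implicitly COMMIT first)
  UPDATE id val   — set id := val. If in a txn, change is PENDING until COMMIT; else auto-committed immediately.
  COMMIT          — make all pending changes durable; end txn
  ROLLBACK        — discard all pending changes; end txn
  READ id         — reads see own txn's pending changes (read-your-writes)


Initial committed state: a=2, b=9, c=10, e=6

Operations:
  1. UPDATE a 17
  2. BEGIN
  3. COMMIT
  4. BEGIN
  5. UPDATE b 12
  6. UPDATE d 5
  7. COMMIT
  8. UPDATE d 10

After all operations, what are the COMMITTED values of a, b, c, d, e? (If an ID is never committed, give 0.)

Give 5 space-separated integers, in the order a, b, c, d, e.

Answer: 17 12 10 10 6

Derivation:
Initial committed: {a=2, b=9, c=10, e=6}
Op 1: UPDATE a=17 (auto-commit; committed a=17)
Op 2: BEGIN: in_txn=True, pending={}
Op 3: COMMIT: merged [] into committed; committed now {a=17, b=9, c=10, e=6}
Op 4: BEGIN: in_txn=True, pending={}
Op 5: UPDATE b=12 (pending; pending now {b=12})
Op 6: UPDATE d=5 (pending; pending now {b=12, d=5})
Op 7: COMMIT: merged ['b', 'd'] into committed; committed now {a=17, b=12, c=10, d=5, e=6}
Op 8: UPDATE d=10 (auto-commit; committed d=10)
Final committed: {a=17, b=12, c=10, d=10, e=6}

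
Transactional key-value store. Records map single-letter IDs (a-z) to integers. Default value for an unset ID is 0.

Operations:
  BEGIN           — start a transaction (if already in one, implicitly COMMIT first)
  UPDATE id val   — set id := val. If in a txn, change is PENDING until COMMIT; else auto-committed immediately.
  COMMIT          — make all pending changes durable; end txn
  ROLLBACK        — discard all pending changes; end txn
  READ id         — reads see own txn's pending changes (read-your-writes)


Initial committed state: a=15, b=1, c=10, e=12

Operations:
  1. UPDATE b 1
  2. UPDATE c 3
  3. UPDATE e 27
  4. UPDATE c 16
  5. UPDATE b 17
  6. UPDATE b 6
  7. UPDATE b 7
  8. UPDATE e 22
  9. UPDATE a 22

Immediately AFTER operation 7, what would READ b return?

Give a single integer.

Answer: 7

Derivation:
Initial committed: {a=15, b=1, c=10, e=12}
Op 1: UPDATE b=1 (auto-commit; committed b=1)
Op 2: UPDATE c=3 (auto-commit; committed c=3)
Op 3: UPDATE e=27 (auto-commit; committed e=27)
Op 4: UPDATE c=16 (auto-commit; committed c=16)
Op 5: UPDATE b=17 (auto-commit; committed b=17)
Op 6: UPDATE b=6 (auto-commit; committed b=6)
Op 7: UPDATE b=7 (auto-commit; committed b=7)
After op 7: visible(b) = 7 (pending={}, committed={a=15, b=7, c=16, e=27})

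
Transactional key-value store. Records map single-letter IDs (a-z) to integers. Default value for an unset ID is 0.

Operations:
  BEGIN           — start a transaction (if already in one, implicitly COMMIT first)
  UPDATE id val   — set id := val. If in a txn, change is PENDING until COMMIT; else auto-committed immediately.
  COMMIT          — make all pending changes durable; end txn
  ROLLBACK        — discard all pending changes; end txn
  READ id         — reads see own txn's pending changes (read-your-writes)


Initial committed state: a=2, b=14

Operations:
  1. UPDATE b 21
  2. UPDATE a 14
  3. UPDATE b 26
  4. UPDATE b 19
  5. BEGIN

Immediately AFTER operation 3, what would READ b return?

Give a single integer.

Answer: 26

Derivation:
Initial committed: {a=2, b=14}
Op 1: UPDATE b=21 (auto-commit; committed b=21)
Op 2: UPDATE a=14 (auto-commit; committed a=14)
Op 3: UPDATE b=26 (auto-commit; committed b=26)
After op 3: visible(b) = 26 (pending={}, committed={a=14, b=26})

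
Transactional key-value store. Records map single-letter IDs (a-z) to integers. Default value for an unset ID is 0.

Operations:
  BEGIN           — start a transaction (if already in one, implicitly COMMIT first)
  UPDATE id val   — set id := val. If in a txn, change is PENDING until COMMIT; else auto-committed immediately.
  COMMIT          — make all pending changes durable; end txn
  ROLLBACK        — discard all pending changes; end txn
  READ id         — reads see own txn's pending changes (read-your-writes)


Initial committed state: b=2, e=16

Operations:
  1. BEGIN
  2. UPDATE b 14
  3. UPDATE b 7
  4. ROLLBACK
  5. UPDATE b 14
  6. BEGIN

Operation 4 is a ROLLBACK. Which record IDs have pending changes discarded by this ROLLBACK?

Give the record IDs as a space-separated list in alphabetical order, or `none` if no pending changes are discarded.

Initial committed: {b=2, e=16}
Op 1: BEGIN: in_txn=True, pending={}
Op 2: UPDATE b=14 (pending; pending now {b=14})
Op 3: UPDATE b=7 (pending; pending now {b=7})
Op 4: ROLLBACK: discarded pending ['b']; in_txn=False
Op 5: UPDATE b=14 (auto-commit; committed b=14)
Op 6: BEGIN: in_txn=True, pending={}
ROLLBACK at op 4 discards: ['b']

Answer: b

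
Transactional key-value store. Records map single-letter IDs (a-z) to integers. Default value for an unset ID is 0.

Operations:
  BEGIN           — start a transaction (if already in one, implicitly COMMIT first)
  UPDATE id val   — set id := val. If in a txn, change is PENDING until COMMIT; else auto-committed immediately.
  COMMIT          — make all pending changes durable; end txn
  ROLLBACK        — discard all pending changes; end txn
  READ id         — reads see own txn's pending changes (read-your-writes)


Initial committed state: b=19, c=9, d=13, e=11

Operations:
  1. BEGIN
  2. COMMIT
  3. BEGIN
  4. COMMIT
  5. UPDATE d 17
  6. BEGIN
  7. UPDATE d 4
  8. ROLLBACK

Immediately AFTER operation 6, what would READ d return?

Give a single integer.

Answer: 17

Derivation:
Initial committed: {b=19, c=9, d=13, e=11}
Op 1: BEGIN: in_txn=True, pending={}
Op 2: COMMIT: merged [] into committed; committed now {b=19, c=9, d=13, e=11}
Op 3: BEGIN: in_txn=True, pending={}
Op 4: COMMIT: merged [] into committed; committed now {b=19, c=9, d=13, e=11}
Op 5: UPDATE d=17 (auto-commit; committed d=17)
Op 6: BEGIN: in_txn=True, pending={}
After op 6: visible(d) = 17 (pending={}, committed={b=19, c=9, d=17, e=11})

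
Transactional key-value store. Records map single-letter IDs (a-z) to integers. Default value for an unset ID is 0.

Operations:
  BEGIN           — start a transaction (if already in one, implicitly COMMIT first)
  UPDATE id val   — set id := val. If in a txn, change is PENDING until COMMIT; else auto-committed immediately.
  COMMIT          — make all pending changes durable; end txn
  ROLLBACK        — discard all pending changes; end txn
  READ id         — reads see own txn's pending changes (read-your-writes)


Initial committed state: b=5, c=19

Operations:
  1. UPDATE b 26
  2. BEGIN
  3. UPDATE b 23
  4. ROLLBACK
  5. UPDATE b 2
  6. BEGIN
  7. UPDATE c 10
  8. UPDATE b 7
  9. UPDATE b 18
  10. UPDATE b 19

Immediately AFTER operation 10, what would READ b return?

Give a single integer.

Initial committed: {b=5, c=19}
Op 1: UPDATE b=26 (auto-commit; committed b=26)
Op 2: BEGIN: in_txn=True, pending={}
Op 3: UPDATE b=23 (pending; pending now {b=23})
Op 4: ROLLBACK: discarded pending ['b']; in_txn=False
Op 5: UPDATE b=2 (auto-commit; committed b=2)
Op 6: BEGIN: in_txn=True, pending={}
Op 7: UPDATE c=10 (pending; pending now {c=10})
Op 8: UPDATE b=7 (pending; pending now {b=7, c=10})
Op 9: UPDATE b=18 (pending; pending now {b=18, c=10})
Op 10: UPDATE b=19 (pending; pending now {b=19, c=10})
After op 10: visible(b) = 19 (pending={b=19, c=10}, committed={b=2, c=19})

Answer: 19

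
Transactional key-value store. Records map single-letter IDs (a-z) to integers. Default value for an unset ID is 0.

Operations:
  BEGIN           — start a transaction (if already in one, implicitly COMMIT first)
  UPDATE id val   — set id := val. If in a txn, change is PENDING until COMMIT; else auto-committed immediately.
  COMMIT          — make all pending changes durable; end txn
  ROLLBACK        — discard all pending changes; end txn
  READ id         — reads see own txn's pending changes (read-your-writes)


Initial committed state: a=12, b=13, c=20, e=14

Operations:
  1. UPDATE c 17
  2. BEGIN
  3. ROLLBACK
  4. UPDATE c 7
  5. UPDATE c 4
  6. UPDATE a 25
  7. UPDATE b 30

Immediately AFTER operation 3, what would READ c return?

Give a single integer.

Answer: 17

Derivation:
Initial committed: {a=12, b=13, c=20, e=14}
Op 1: UPDATE c=17 (auto-commit; committed c=17)
Op 2: BEGIN: in_txn=True, pending={}
Op 3: ROLLBACK: discarded pending []; in_txn=False
After op 3: visible(c) = 17 (pending={}, committed={a=12, b=13, c=17, e=14})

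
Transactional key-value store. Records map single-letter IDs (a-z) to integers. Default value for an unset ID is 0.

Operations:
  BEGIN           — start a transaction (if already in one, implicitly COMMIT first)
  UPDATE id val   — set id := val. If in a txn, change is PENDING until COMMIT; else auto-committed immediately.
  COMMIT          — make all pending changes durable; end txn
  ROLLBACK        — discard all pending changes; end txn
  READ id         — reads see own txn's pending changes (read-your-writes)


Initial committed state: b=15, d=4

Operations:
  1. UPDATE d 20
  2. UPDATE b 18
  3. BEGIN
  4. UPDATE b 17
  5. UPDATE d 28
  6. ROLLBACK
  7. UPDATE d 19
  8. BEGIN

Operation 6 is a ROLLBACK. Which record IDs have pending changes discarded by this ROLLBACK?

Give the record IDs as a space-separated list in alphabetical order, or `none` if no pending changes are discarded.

Answer: b d

Derivation:
Initial committed: {b=15, d=4}
Op 1: UPDATE d=20 (auto-commit; committed d=20)
Op 2: UPDATE b=18 (auto-commit; committed b=18)
Op 3: BEGIN: in_txn=True, pending={}
Op 4: UPDATE b=17 (pending; pending now {b=17})
Op 5: UPDATE d=28 (pending; pending now {b=17, d=28})
Op 6: ROLLBACK: discarded pending ['b', 'd']; in_txn=False
Op 7: UPDATE d=19 (auto-commit; committed d=19)
Op 8: BEGIN: in_txn=True, pending={}
ROLLBACK at op 6 discards: ['b', 'd']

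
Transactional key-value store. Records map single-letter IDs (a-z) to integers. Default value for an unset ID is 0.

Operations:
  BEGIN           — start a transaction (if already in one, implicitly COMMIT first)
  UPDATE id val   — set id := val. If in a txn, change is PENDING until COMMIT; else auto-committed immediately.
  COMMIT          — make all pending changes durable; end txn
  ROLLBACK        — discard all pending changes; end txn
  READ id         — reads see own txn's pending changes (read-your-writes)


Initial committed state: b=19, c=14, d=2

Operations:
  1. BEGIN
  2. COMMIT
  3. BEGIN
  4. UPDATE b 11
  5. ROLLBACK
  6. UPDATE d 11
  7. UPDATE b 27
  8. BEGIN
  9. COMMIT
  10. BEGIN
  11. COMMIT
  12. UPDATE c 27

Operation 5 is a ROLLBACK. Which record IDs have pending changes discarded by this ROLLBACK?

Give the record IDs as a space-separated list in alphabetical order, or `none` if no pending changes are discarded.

Initial committed: {b=19, c=14, d=2}
Op 1: BEGIN: in_txn=True, pending={}
Op 2: COMMIT: merged [] into committed; committed now {b=19, c=14, d=2}
Op 3: BEGIN: in_txn=True, pending={}
Op 4: UPDATE b=11 (pending; pending now {b=11})
Op 5: ROLLBACK: discarded pending ['b']; in_txn=False
Op 6: UPDATE d=11 (auto-commit; committed d=11)
Op 7: UPDATE b=27 (auto-commit; committed b=27)
Op 8: BEGIN: in_txn=True, pending={}
Op 9: COMMIT: merged [] into committed; committed now {b=27, c=14, d=11}
Op 10: BEGIN: in_txn=True, pending={}
Op 11: COMMIT: merged [] into committed; committed now {b=27, c=14, d=11}
Op 12: UPDATE c=27 (auto-commit; committed c=27)
ROLLBACK at op 5 discards: ['b']

Answer: b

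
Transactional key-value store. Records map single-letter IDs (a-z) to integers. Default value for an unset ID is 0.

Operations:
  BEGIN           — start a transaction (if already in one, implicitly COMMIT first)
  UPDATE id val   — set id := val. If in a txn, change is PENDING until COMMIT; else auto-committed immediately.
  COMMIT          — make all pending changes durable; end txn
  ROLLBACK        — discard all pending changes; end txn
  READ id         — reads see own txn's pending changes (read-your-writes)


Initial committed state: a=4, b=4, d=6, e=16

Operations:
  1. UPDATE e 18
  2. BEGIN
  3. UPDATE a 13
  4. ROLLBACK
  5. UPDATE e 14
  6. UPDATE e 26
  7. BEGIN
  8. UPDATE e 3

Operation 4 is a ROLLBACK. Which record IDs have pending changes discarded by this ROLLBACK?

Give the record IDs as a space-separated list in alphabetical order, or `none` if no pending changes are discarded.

Initial committed: {a=4, b=4, d=6, e=16}
Op 1: UPDATE e=18 (auto-commit; committed e=18)
Op 2: BEGIN: in_txn=True, pending={}
Op 3: UPDATE a=13 (pending; pending now {a=13})
Op 4: ROLLBACK: discarded pending ['a']; in_txn=False
Op 5: UPDATE e=14 (auto-commit; committed e=14)
Op 6: UPDATE e=26 (auto-commit; committed e=26)
Op 7: BEGIN: in_txn=True, pending={}
Op 8: UPDATE e=3 (pending; pending now {e=3})
ROLLBACK at op 4 discards: ['a']

Answer: a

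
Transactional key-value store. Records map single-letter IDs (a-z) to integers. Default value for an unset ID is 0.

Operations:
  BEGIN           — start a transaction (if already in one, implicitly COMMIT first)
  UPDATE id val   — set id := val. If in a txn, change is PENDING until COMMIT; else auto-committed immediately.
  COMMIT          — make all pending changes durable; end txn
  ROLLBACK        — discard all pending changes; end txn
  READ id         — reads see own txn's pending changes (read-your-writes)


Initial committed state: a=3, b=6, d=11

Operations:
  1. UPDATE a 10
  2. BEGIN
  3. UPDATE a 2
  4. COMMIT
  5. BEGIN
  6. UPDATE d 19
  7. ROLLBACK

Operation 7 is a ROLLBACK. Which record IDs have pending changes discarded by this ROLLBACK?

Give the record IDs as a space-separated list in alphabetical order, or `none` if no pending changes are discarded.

Answer: d

Derivation:
Initial committed: {a=3, b=6, d=11}
Op 1: UPDATE a=10 (auto-commit; committed a=10)
Op 2: BEGIN: in_txn=True, pending={}
Op 3: UPDATE a=2 (pending; pending now {a=2})
Op 4: COMMIT: merged ['a'] into committed; committed now {a=2, b=6, d=11}
Op 5: BEGIN: in_txn=True, pending={}
Op 6: UPDATE d=19 (pending; pending now {d=19})
Op 7: ROLLBACK: discarded pending ['d']; in_txn=False
ROLLBACK at op 7 discards: ['d']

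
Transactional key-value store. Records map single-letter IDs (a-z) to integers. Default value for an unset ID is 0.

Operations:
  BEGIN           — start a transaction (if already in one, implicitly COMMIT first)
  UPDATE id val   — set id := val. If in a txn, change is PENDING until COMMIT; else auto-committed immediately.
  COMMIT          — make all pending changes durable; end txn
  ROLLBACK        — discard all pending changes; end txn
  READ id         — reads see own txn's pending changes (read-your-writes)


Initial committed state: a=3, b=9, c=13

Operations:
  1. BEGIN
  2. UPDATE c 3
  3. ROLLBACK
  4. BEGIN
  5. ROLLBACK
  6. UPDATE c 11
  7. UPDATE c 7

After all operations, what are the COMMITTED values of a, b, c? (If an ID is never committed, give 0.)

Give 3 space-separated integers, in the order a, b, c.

Answer: 3 9 7

Derivation:
Initial committed: {a=3, b=9, c=13}
Op 1: BEGIN: in_txn=True, pending={}
Op 2: UPDATE c=3 (pending; pending now {c=3})
Op 3: ROLLBACK: discarded pending ['c']; in_txn=False
Op 4: BEGIN: in_txn=True, pending={}
Op 5: ROLLBACK: discarded pending []; in_txn=False
Op 6: UPDATE c=11 (auto-commit; committed c=11)
Op 7: UPDATE c=7 (auto-commit; committed c=7)
Final committed: {a=3, b=9, c=7}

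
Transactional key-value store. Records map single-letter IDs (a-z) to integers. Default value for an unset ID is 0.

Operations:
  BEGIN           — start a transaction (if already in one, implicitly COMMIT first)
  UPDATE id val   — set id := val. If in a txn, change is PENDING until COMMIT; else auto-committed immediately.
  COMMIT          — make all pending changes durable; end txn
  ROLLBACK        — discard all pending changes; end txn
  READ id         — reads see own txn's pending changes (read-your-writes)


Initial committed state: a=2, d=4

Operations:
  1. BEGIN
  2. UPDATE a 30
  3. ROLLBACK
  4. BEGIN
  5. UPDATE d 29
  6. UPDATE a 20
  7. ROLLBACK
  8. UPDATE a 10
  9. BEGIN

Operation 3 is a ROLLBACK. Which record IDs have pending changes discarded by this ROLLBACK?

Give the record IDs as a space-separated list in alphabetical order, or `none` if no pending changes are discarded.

Answer: a

Derivation:
Initial committed: {a=2, d=4}
Op 1: BEGIN: in_txn=True, pending={}
Op 2: UPDATE a=30 (pending; pending now {a=30})
Op 3: ROLLBACK: discarded pending ['a']; in_txn=False
Op 4: BEGIN: in_txn=True, pending={}
Op 5: UPDATE d=29 (pending; pending now {d=29})
Op 6: UPDATE a=20 (pending; pending now {a=20, d=29})
Op 7: ROLLBACK: discarded pending ['a', 'd']; in_txn=False
Op 8: UPDATE a=10 (auto-commit; committed a=10)
Op 9: BEGIN: in_txn=True, pending={}
ROLLBACK at op 3 discards: ['a']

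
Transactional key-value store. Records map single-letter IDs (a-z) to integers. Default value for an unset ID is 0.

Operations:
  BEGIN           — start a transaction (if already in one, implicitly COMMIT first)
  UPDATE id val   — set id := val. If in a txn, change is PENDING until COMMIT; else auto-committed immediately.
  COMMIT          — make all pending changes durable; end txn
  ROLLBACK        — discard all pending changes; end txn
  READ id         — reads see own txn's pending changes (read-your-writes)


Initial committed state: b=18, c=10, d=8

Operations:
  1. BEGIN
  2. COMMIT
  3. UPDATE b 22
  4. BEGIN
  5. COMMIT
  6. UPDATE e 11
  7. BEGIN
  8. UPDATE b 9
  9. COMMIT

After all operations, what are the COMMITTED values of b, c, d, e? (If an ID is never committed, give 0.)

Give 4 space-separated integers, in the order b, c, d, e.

Answer: 9 10 8 11

Derivation:
Initial committed: {b=18, c=10, d=8}
Op 1: BEGIN: in_txn=True, pending={}
Op 2: COMMIT: merged [] into committed; committed now {b=18, c=10, d=8}
Op 3: UPDATE b=22 (auto-commit; committed b=22)
Op 4: BEGIN: in_txn=True, pending={}
Op 5: COMMIT: merged [] into committed; committed now {b=22, c=10, d=8}
Op 6: UPDATE e=11 (auto-commit; committed e=11)
Op 7: BEGIN: in_txn=True, pending={}
Op 8: UPDATE b=9 (pending; pending now {b=9})
Op 9: COMMIT: merged ['b'] into committed; committed now {b=9, c=10, d=8, e=11}
Final committed: {b=9, c=10, d=8, e=11}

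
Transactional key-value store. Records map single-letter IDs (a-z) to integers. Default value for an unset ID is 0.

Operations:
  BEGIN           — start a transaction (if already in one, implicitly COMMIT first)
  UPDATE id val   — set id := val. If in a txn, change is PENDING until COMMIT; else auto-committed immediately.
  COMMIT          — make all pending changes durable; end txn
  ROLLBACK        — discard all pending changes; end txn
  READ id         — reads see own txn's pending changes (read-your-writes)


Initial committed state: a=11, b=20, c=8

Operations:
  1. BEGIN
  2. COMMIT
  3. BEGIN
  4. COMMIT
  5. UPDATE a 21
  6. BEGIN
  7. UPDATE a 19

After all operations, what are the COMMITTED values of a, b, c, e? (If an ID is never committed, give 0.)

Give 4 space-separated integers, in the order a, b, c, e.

Initial committed: {a=11, b=20, c=8}
Op 1: BEGIN: in_txn=True, pending={}
Op 2: COMMIT: merged [] into committed; committed now {a=11, b=20, c=8}
Op 3: BEGIN: in_txn=True, pending={}
Op 4: COMMIT: merged [] into committed; committed now {a=11, b=20, c=8}
Op 5: UPDATE a=21 (auto-commit; committed a=21)
Op 6: BEGIN: in_txn=True, pending={}
Op 7: UPDATE a=19 (pending; pending now {a=19})
Final committed: {a=21, b=20, c=8}

Answer: 21 20 8 0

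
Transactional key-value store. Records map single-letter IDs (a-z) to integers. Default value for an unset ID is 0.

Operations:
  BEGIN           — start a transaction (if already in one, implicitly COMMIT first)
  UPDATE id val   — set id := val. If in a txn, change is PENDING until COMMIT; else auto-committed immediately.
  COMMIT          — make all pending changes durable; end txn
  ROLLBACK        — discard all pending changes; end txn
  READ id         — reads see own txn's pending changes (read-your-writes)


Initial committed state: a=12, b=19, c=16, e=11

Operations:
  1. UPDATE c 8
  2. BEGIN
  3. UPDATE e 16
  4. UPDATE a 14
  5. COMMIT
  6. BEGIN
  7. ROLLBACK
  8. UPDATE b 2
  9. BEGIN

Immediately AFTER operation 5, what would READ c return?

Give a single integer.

Answer: 8

Derivation:
Initial committed: {a=12, b=19, c=16, e=11}
Op 1: UPDATE c=8 (auto-commit; committed c=8)
Op 2: BEGIN: in_txn=True, pending={}
Op 3: UPDATE e=16 (pending; pending now {e=16})
Op 4: UPDATE a=14 (pending; pending now {a=14, e=16})
Op 5: COMMIT: merged ['a', 'e'] into committed; committed now {a=14, b=19, c=8, e=16}
After op 5: visible(c) = 8 (pending={}, committed={a=14, b=19, c=8, e=16})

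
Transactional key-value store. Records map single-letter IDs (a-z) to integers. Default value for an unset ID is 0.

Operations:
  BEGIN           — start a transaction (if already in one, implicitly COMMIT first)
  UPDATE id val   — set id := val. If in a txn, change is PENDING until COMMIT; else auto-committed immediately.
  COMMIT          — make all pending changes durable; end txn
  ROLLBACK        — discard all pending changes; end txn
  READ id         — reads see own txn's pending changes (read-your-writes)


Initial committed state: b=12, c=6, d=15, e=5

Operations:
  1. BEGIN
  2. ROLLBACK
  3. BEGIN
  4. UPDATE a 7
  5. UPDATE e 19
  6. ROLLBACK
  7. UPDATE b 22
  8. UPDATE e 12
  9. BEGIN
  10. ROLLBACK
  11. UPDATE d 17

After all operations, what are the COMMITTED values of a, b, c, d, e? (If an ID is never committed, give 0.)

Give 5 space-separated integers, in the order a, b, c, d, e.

Answer: 0 22 6 17 12

Derivation:
Initial committed: {b=12, c=6, d=15, e=5}
Op 1: BEGIN: in_txn=True, pending={}
Op 2: ROLLBACK: discarded pending []; in_txn=False
Op 3: BEGIN: in_txn=True, pending={}
Op 4: UPDATE a=7 (pending; pending now {a=7})
Op 5: UPDATE e=19 (pending; pending now {a=7, e=19})
Op 6: ROLLBACK: discarded pending ['a', 'e']; in_txn=False
Op 7: UPDATE b=22 (auto-commit; committed b=22)
Op 8: UPDATE e=12 (auto-commit; committed e=12)
Op 9: BEGIN: in_txn=True, pending={}
Op 10: ROLLBACK: discarded pending []; in_txn=False
Op 11: UPDATE d=17 (auto-commit; committed d=17)
Final committed: {b=22, c=6, d=17, e=12}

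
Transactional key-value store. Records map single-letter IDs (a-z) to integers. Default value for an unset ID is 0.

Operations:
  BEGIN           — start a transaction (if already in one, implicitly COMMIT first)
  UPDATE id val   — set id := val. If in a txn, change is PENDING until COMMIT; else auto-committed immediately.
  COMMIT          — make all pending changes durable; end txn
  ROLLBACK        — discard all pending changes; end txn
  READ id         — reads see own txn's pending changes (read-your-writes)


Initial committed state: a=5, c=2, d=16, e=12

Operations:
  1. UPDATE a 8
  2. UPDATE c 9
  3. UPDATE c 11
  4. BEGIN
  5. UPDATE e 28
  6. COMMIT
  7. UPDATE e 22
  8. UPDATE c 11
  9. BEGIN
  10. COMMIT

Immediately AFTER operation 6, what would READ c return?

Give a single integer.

Initial committed: {a=5, c=2, d=16, e=12}
Op 1: UPDATE a=8 (auto-commit; committed a=8)
Op 2: UPDATE c=9 (auto-commit; committed c=9)
Op 3: UPDATE c=11 (auto-commit; committed c=11)
Op 4: BEGIN: in_txn=True, pending={}
Op 5: UPDATE e=28 (pending; pending now {e=28})
Op 6: COMMIT: merged ['e'] into committed; committed now {a=8, c=11, d=16, e=28}
After op 6: visible(c) = 11 (pending={}, committed={a=8, c=11, d=16, e=28})

Answer: 11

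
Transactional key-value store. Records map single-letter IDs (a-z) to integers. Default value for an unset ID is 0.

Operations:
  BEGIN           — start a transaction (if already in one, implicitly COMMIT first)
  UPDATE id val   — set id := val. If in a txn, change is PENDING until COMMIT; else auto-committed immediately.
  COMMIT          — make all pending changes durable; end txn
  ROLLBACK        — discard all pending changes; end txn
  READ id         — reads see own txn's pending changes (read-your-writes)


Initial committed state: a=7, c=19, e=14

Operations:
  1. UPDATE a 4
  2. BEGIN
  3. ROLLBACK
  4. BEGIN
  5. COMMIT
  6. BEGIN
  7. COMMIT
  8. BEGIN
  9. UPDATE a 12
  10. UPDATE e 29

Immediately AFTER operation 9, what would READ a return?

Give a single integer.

Answer: 12

Derivation:
Initial committed: {a=7, c=19, e=14}
Op 1: UPDATE a=4 (auto-commit; committed a=4)
Op 2: BEGIN: in_txn=True, pending={}
Op 3: ROLLBACK: discarded pending []; in_txn=False
Op 4: BEGIN: in_txn=True, pending={}
Op 5: COMMIT: merged [] into committed; committed now {a=4, c=19, e=14}
Op 6: BEGIN: in_txn=True, pending={}
Op 7: COMMIT: merged [] into committed; committed now {a=4, c=19, e=14}
Op 8: BEGIN: in_txn=True, pending={}
Op 9: UPDATE a=12 (pending; pending now {a=12})
After op 9: visible(a) = 12 (pending={a=12}, committed={a=4, c=19, e=14})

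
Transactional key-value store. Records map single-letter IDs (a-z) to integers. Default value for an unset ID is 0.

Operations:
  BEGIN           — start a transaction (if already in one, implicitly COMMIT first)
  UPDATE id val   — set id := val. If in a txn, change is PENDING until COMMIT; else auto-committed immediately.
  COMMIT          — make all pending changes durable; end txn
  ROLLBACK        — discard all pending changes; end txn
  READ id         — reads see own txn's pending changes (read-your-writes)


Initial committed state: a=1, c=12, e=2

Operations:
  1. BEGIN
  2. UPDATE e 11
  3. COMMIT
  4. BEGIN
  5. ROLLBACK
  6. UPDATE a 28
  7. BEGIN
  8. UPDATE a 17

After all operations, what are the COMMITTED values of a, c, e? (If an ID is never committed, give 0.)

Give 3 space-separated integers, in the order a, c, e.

Initial committed: {a=1, c=12, e=2}
Op 1: BEGIN: in_txn=True, pending={}
Op 2: UPDATE e=11 (pending; pending now {e=11})
Op 3: COMMIT: merged ['e'] into committed; committed now {a=1, c=12, e=11}
Op 4: BEGIN: in_txn=True, pending={}
Op 5: ROLLBACK: discarded pending []; in_txn=False
Op 6: UPDATE a=28 (auto-commit; committed a=28)
Op 7: BEGIN: in_txn=True, pending={}
Op 8: UPDATE a=17 (pending; pending now {a=17})
Final committed: {a=28, c=12, e=11}

Answer: 28 12 11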